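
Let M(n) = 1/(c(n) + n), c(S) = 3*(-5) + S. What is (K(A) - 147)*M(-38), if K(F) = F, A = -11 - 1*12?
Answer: 170/91 ≈ 1.8681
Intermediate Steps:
A = -23 (A = -11 - 12 = -23)
c(S) = -15 + S
M(n) = 1/(-15 + 2*n) (M(n) = 1/((-15 + n) + n) = 1/(-15 + 2*n))
(K(A) - 147)*M(-38) = (-23 - 147)/(-15 + 2*(-38)) = -170/(-15 - 76) = -170/(-91) = -170*(-1/91) = 170/91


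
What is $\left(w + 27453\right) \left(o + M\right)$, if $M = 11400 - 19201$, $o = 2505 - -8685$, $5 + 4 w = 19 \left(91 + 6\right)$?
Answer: $\frac{189190925}{2} \approx 9.4595 \cdot 10^{7}$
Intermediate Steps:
$w = \frac{919}{2}$ ($w = - \frac{5}{4} + \frac{19 \left(91 + 6\right)}{4} = - \frac{5}{4} + \frac{19 \cdot 97}{4} = - \frac{5}{4} + \frac{1}{4} \cdot 1843 = - \frac{5}{4} + \frac{1843}{4} = \frac{919}{2} \approx 459.5$)
$o = 11190$ ($o = 2505 + 8685 = 11190$)
$M = -7801$ ($M = 11400 - 19201 = -7801$)
$\left(w + 27453\right) \left(o + M\right) = \left(\frac{919}{2} + 27453\right) \left(11190 - 7801\right) = \frac{55825}{2} \cdot 3389 = \frac{189190925}{2}$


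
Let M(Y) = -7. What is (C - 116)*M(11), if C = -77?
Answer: 1351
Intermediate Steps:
(C - 116)*M(11) = (-77 - 116)*(-7) = -193*(-7) = 1351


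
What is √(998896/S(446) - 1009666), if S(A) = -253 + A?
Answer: 3*I*√4157362434/193 ≈ 1002.2*I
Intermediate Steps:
√(998896/S(446) - 1009666) = √(998896/(-253 + 446) - 1009666) = √(998896/193 - 1009666) = √(-193866642/193) = 3*I*√4157362434/193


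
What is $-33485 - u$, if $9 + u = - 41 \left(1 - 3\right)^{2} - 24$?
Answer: $-33288$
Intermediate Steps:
$u = -197$ ($u = -9 - \left(24 + 41 \left(1 - 3\right)^{2}\right) = -9 - \left(24 + 41 \left(-2\right)^{2}\right) = -9 - 188 = -197$)
$-33485 - u = -33485 - -197 = -33485 + 197 = -33288$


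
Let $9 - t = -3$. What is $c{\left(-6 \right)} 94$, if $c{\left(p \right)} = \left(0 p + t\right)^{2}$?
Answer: $13536$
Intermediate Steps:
$t = 12$ ($t = 9 - -3 = 9 + 3 = 12$)
$c{\left(p \right)} = 144$ ($c{\left(p \right)} = \left(0 p + 12\right)^{2} = \left(0 + 12\right)^{2} = 12^{2} = 144$)
$c{\left(-6 \right)} 94 = 144 \cdot 94 = 13536$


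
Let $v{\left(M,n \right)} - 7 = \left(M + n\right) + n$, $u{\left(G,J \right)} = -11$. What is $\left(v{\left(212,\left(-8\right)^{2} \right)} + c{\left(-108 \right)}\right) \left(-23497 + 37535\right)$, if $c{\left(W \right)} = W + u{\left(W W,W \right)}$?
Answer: $3200664$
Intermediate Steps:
$v{\left(M,n \right)} = 7 + M + 2 n$ ($v{\left(M,n \right)} = 7 + \left(\left(M + n\right) + n\right) = 7 + \left(M + 2 n\right) = 7 + M + 2 n$)
$c{\left(W \right)} = -11 + W$ ($c{\left(W \right)} = W - 11 = -11 + W$)
$\left(v{\left(212,\left(-8\right)^{2} \right)} + c{\left(-108 \right)}\right) \left(-23497 + 37535\right) = \left(\left(7 + 212 + 2 \left(-8\right)^{2}\right) - 119\right) \left(-23497 + 37535\right) = \left(\left(7 + 212 + 2 \cdot 64\right) - 119\right) 14038 = \left(\left(7 + 212 + 128\right) - 119\right) 14038 = \left(347 - 119\right) 14038 = 228 \cdot 14038 = 3200664$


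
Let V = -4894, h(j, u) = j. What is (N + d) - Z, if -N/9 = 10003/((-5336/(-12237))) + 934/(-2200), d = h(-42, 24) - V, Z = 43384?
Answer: -359492859723/1467400 ≈ -2.4499e+5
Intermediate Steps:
d = 4852 (d = -42 - 1*(-4894) = -42 + 4894 = 4852)
N = -302951002923/1467400 (N = -9*(10003/((-5336/(-12237))) + 934/(-2200)) = -9*(10003/((-5336*(-1/12237))) + 934*(-1/2200)) = -9*(10003/(5336/12237) - 467/1100) = -9*(10003*(12237/5336) - 467/1100) = -9*(122406711/5336 - 467/1100) = -9*33661222547/1467400 = -302951002923/1467400 ≈ -2.0645e+5)
(N + d) - Z = (-302951002923/1467400 + 4852) - 1*43384 = -295831178123/1467400 - 43384 = -359492859723/1467400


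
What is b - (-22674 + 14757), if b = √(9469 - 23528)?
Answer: 7917 + I*√14059 ≈ 7917.0 + 118.57*I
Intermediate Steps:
b = I*√14059 (b = √(-14059) = I*√14059 ≈ 118.57*I)
b - (-22674 + 14757) = I*√14059 - (-22674 + 14757) = I*√14059 - 1*(-7917) = I*√14059 + 7917 = 7917 + I*√14059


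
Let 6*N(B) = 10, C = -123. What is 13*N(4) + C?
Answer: -304/3 ≈ -101.33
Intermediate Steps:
N(B) = 5/3 (N(B) = (⅙)*10 = 5/3)
13*N(4) + C = 13*(5/3) - 123 = 65/3 - 123 = -304/3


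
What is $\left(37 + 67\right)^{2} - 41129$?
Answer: $-30313$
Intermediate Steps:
$\left(37 + 67\right)^{2} - 41129 = 104^{2} - 41129 = 10816 - 41129 = -30313$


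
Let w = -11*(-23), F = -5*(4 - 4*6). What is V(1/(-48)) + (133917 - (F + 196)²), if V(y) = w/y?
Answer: 34157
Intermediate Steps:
F = 100 (F = -5*(4 - 24) = -5*(-20) = 100)
w = 253
V(y) = 253/y
V(1/(-48)) + (133917 - (F + 196)²) = 253/(1/(-48)) + (133917 - (100 + 196)²) = 253/(-1/48) + (133917 - 1*296²) = 253*(-48) + (133917 - 1*87616) = -12144 + (133917 - 87616) = -12144 + 46301 = 34157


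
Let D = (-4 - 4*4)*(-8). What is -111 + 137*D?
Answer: 21809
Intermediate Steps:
D = 160 (D = (-4 - 16)*(-8) = -20*(-8) = 160)
-111 + 137*D = -111 + 137*160 = -111 + 21920 = 21809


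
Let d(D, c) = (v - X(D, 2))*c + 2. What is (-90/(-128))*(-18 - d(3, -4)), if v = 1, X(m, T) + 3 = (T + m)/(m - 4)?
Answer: 45/4 ≈ 11.250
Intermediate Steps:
X(m, T) = -3 + (T + m)/(-4 + m) (X(m, T) = -3 + (T + m)/(m - 4) = -3 + (T + m)/(-4 + m))
d(D, c) = 2 + c*(1 - (14 - 2*D)/(-4 + D)) (d(D, c) = (1 - (12 + 2 - 2*D)/(-4 + D))*c + 2 = (1 - (14 - 2*D)/(-4 + D))*c + 2 = c*(1 - (14 - 2*D)/(-4 + D)) + 2 = 2 + c*(1 - (14 - 2*D)/(-4 + D)))
(-90/(-128))*(-18 - d(3, -4)) = (-90/(-128))*(-18 - ((-4 + 3)*(2 - 4) - 2*(-4)*(7 - 1*3))/(-4 + 3)) = (-90*(-1/128))*(-18 - (-1*(-2) - 2*(-4)*(7 - 3))/(-1)) = 45*(-18 - (-1)*(2 - 2*(-4)*4))/64 = 45*(-18 - (-1)*(2 + 32))/64 = 45*(-18 - (-1)*34)/64 = 45*(-18 - 1*(-34))/64 = 45*(-18 + 34)/64 = (45/64)*16 = 45/4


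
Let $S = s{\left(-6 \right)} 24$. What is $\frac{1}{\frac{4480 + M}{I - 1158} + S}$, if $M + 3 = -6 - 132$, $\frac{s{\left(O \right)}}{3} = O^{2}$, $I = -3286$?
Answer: $\frac{4444}{11514509} \approx 0.00038595$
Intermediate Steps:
$s{\left(O \right)} = 3 O^{2}$
$M = -141$ ($M = -3 - 138 = -141$)
$S = 2592$ ($S = 3 \left(-6\right)^{2} \cdot 24 = 3 \cdot 36 \cdot 24 = 108 \cdot 24 = 2592$)
$\frac{1}{\frac{4480 + M}{I - 1158} + S} = \frac{1}{\frac{4480 - 141}{-3286 - 1158} + 2592} = \frac{1}{\frac{4339}{-4444} + 2592} = \frac{1}{4339 \left(- \frac{1}{4444}\right) + 2592} = \frac{1}{- \frac{4339}{4444} + 2592} = \frac{1}{\frac{11514509}{4444}} = \frac{4444}{11514509}$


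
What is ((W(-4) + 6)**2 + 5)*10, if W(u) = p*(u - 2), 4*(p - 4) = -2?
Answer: 2300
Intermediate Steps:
p = 7/2 (p = 4 + (1/4)*(-2) = 4 - 1/2 = 7/2 ≈ 3.5000)
W(u) = -7 + 7*u/2 (W(u) = 7*(u - 2)/2 = 7*(-2 + u)/2 = -7 + 7*u/2)
((W(-4) + 6)**2 + 5)*10 = (((-7 + (7/2)*(-4)) + 6)**2 + 5)*10 = (((-7 - 14) + 6)**2 + 5)*10 = ((-21 + 6)**2 + 5)*10 = ((-15)**2 + 5)*10 = (225 + 5)*10 = 230*10 = 2300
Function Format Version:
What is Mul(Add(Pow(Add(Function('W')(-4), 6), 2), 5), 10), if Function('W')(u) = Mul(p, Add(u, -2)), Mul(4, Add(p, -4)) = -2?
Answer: 2300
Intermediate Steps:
p = Rational(7, 2) (p = Add(4, Mul(Rational(1, 4), -2)) = Add(4, Rational(-1, 2)) = Rational(7, 2) ≈ 3.5000)
Function('W')(u) = Add(-7, Mul(Rational(7, 2), u)) (Function('W')(u) = Mul(Rational(7, 2), Add(u, -2)) = Mul(Rational(7, 2), Add(-2, u)) = Add(-7, Mul(Rational(7, 2), u)))
Mul(Add(Pow(Add(Function('W')(-4), 6), 2), 5), 10) = Mul(Add(Pow(Add(Add(-7, Mul(Rational(7, 2), -4)), 6), 2), 5), 10) = Mul(Add(Pow(Add(Add(-7, -14), 6), 2), 5), 10) = Mul(Add(Pow(Add(-21, 6), 2), 5), 10) = Mul(Add(Pow(-15, 2), 5), 10) = Mul(Add(225, 5), 10) = Mul(230, 10) = 2300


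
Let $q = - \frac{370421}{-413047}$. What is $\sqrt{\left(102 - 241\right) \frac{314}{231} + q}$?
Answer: $\frac{i \sqrt{1711942339592612127}}{95413857} \approx 13.713 i$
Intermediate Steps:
$q = \frac{370421}{413047}$ ($q = \left(-370421\right) \left(- \frac{1}{413047}\right) = \frac{370421}{413047} \approx 0.8968$)
$\sqrt{\left(102 - 241\right) \frac{314}{231} + q} = \sqrt{\left(102 - 241\right) \frac{314}{231} + \frac{370421}{413047}} = \sqrt{- 139 \cdot 314 \cdot \frac{1}{231} + \frac{370421}{413047}} = \sqrt{\left(-139\right) \frac{314}{231} + \frac{370421}{413047}} = \sqrt{- \frac{43646}{231} + \frac{370421}{413047}} = \sqrt{- \frac{17942282111}{95413857}} = \frac{i \sqrt{1711942339592612127}}{95413857}$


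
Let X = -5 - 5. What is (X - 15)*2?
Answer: -50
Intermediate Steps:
X = -10
(X - 15)*2 = (-10 - 15)*2 = -25*2 = -50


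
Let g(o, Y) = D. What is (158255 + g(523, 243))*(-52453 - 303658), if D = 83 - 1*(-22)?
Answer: -56393737960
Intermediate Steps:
D = 105 (D = 83 + 22 = 105)
g(o, Y) = 105
(158255 + g(523, 243))*(-52453 - 303658) = (158255 + 105)*(-52453 - 303658) = 158360*(-356111) = -56393737960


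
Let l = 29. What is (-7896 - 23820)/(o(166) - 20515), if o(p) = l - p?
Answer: 2643/1721 ≈ 1.5357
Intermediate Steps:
o(p) = 29 - p
(-7896 - 23820)/(o(166) - 20515) = (-7896 - 23820)/((29 - 1*166) - 20515) = -31716/((29 - 166) - 20515) = -31716/(-137 - 20515) = -31716/(-20652) = -31716*(-1/20652) = 2643/1721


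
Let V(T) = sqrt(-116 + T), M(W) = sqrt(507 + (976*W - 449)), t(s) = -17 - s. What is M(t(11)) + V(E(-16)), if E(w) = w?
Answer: I*(2*sqrt(33) + 3*sqrt(3030)) ≈ 176.63*I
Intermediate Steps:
M(W) = sqrt(58 + 976*W) (M(W) = sqrt(507 + (-449 + 976*W)) = sqrt(58 + 976*W))
M(t(11)) + V(E(-16)) = sqrt(58 + 976*(-17 - 1*11)) + sqrt(-116 - 16) = sqrt(58 + 976*(-17 - 11)) + sqrt(-132) = sqrt(58 + 976*(-28)) + 2*I*sqrt(33) = sqrt(58 - 27328) + 2*I*sqrt(33) = sqrt(-27270) + 2*I*sqrt(33) = 3*I*sqrt(3030) + 2*I*sqrt(33) = 2*I*sqrt(33) + 3*I*sqrt(3030)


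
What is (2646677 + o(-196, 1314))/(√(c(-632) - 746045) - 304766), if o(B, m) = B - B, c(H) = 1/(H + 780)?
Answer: -119379340062136/13746692998547 - 5293354*I*√4085342383/13746692998547 ≈ -8.6842 - 0.024612*I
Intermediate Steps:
c(H) = 1/(780 + H)
o(B, m) = 0
(2646677 + o(-196, 1314))/(√(c(-632) - 746045) - 304766) = (2646677 + 0)/(√(1/(780 - 632) - 746045) - 304766) = 2646677/(√(1/148 - 746045) - 304766) = 2646677/(√(-110414659/148) - 304766) = 2646677/(I*√4085342383/74 - 304766) = 2646677/(-304766 + I*√4085342383/74)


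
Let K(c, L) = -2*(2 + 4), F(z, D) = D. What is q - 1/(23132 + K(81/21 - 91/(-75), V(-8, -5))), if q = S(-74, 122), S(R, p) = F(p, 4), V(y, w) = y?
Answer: 92479/23120 ≈ 4.0000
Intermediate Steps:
S(R, p) = 4
q = 4
K(c, L) = -12 (K(c, L) = -2*6 = -12)
q - 1/(23132 + K(81/21 - 91/(-75), V(-8, -5))) = 4 - 1/(23132 - 12) = 4 - 1/23120 = 92479/23120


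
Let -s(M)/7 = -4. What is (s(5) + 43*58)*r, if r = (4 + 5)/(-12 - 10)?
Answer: -11349/11 ≈ -1031.7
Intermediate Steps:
s(M) = 28 (s(M) = -7*(-4) = 28)
r = -9/22 (r = 9/(-22) = 9*(-1/22) = -9/22 ≈ -0.40909)
(s(5) + 43*58)*r = (28 + 43*58)*(-9/22) = (28 + 2494)*(-9/22) = 2522*(-9/22) = -11349/11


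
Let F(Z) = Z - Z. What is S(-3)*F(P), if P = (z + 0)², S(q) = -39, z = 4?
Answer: 0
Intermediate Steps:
P = 16 (P = (4 + 0)² = 4² = 16)
F(Z) = 0
S(-3)*F(P) = -39*0 = 0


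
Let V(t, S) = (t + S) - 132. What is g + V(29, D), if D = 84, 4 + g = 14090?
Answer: 14067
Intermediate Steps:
g = 14086 (g = -4 + 14090 = 14086)
V(t, S) = -132 + S + t (V(t, S) = (S + t) - 132 = -132 + S + t)
g + V(29, D) = 14086 + (-132 + 84 + 29) = 14086 - 19 = 14067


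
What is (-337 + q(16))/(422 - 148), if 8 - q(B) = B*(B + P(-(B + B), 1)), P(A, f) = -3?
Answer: -537/274 ≈ -1.9599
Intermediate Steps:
q(B) = 8 - B*(-3 + B) (q(B) = 8 - B*(B - 3) = 8 - B*(-3 + B))
(-337 + q(16))/(422 - 148) = (-337 + (8 - 1*16**2 + 3*16))/(422 - 148) = (-337 + (8 - 1*256 + 48))/274 = (-337 + (8 - 256 + 48))*(1/274) = (-337 - 200)*(1/274) = -537*1/274 = -537/274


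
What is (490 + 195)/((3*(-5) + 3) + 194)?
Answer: 685/182 ≈ 3.7637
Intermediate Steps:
(490 + 195)/((3*(-5) + 3) + 194) = 685/((-15 + 3) + 194) = 685/(-12 + 194) = 685/182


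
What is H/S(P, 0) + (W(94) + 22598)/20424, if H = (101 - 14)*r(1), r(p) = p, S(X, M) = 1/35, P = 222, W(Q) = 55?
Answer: 20737911/6808 ≈ 3046.1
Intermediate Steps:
S(X, M) = 1/35
H = 87 (H = (101 - 14)*1 = 87*1 = 87)
H/S(P, 0) + (W(94) + 22598)/20424 = 87/(1/35) + (55 + 22598)/20424 = 87*35 + 22653*(1/20424) = 3045 + 7551/6808 = 20737911/6808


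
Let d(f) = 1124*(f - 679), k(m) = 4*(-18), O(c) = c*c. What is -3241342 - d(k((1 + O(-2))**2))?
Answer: -2397218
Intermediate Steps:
O(c) = c**2
k(m) = -72
d(f) = -763196 + 1124*f (d(f) = 1124*(-679 + f) = -763196 + 1124*f)
-3241342 - d(k((1 + O(-2))**2)) = -3241342 - (-763196 + 1124*(-72)) = -3241342 - (-763196 - 80928) = -3241342 - 1*(-844124) = -3241342 + 844124 = -2397218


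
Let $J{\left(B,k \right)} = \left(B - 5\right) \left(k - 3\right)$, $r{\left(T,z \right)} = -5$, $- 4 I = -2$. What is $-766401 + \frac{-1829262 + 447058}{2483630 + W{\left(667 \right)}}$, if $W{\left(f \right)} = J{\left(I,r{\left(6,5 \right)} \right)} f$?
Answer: $- \frac{960930359323}{1253821} \approx -7.664 \cdot 10^{5}$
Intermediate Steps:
$I = \frac{1}{2}$ ($I = \left(- \frac{1}{4}\right) \left(-2\right) = \frac{1}{2} \approx 0.5$)
$J{\left(B,k \right)} = \left(-5 + B\right) \left(-3 + k\right)$
$W{\left(f \right)} = 36 f$ ($W{\left(f \right)} = \left(15 - -25 - \frac{3}{2} + \frac{1}{2} \left(-5\right)\right) f = \left(15 + 25 - \frac{3}{2} - \frac{5}{2}\right) f = 36 f$)
$-766401 + \frac{-1829262 + 447058}{2483630 + W{\left(667 \right)}} = -766401 + \frac{-1829262 + 447058}{2483630 + 36 \cdot 667} = -766401 - \frac{1382204}{2483630 + 24012} = -766401 - \frac{1382204}{2507642} = -766401 - \frac{691102}{1253821} = - \frac{960930359323}{1253821}$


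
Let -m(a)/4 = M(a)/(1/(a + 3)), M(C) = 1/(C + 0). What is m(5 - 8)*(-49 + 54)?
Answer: 0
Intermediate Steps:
M(C) = 1/C
m(a) = -4*(3 + a)/a (m(a) = -4/((1/(a + 3))*a) = -4/((1/(3 + a))*a) = -4*(3 + a)/a)
m(5 - 8)*(-49 + 54) = (-4 - 12/(5 - 8))*(-49 + 54) = (-4 - 12/(-3))*5 = (-4 - 12*(-⅓))*5 = (-4 + 4)*5 = 0*5 = 0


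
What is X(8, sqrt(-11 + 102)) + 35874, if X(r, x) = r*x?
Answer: 35874 + 8*sqrt(91) ≈ 35950.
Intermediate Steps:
X(8, sqrt(-11 + 102)) + 35874 = 8*sqrt(-11 + 102) + 35874 = 8*sqrt(91) + 35874 = 35874 + 8*sqrt(91)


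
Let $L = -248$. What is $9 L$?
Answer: $-2232$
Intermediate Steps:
$9 L = 9 \left(-248\right) = -2232$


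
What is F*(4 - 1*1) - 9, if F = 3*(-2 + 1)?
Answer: -18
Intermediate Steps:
F = -3 (F = 3*(-1) = -3)
F*(4 - 1*1) - 9 = -3*(4 - 1*1) - 9 = -3*(4 - 1) - 9 = -3*3 - 9 = -9 - 9 = -18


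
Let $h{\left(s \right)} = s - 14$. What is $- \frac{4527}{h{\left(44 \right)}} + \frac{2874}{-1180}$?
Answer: $- \frac{45234}{295} \approx -153.34$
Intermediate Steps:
$h{\left(s \right)} = -14 + s$
$- \frac{4527}{h{\left(44 \right)}} + \frac{2874}{-1180} = - \frac{4527}{-14 + 44} + \frac{2874}{-1180} = - \frac{4527}{30} + 2874 \left(- \frac{1}{1180}\right) = \left(-4527\right) \frac{1}{30} - \frac{1437}{590} = - \frac{1509}{10} - \frac{1437}{590} = - \frac{45234}{295}$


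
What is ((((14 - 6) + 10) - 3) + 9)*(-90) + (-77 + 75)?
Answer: -2162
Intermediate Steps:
((((14 - 6) + 10) - 3) + 9)*(-90) + (-77 + 75) = (((8 + 10) - 3) + 9)*(-90) - 2 = ((18 - 3) + 9)*(-90) - 2 = (15 + 9)*(-90) - 2 = 24*(-90) - 2 = -2160 - 2 = -2162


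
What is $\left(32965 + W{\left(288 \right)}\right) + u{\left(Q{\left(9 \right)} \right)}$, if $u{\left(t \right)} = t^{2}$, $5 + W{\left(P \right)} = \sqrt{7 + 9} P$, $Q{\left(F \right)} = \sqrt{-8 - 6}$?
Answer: $34098$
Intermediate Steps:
$Q{\left(F \right)} = i \sqrt{14}$ ($Q{\left(F \right)} = \sqrt{-14} = i \sqrt{14}$)
$W{\left(P \right)} = -5 + 4 P$ ($W{\left(P \right)} = -5 + \sqrt{7 + 9} P = -5 + \sqrt{16} P = -5 + 4 P$)
$\left(32965 + W{\left(288 \right)}\right) + u{\left(Q{\left(9 \right)} \right)} = \left(32965 + \left(-5 + 4 \cdot 288\right)\right) + \left(i \sqrt{14}\right)^{2} = \left(32965 + \left(-5 + 1152\right)\right) - 14 = \left(32965 + 1147\right) - 14 = 34112 - 14 = 34098$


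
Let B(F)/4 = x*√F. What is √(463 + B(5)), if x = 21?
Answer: √(463 + 84*√5) ≈ 25.511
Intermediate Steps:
B(F) = 84*√F (B(F) = 4*(21*√F) = 84*√F)
√(463 + B(5)) = √(463 + 84*√5)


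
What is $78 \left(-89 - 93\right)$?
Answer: $-14196$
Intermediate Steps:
$78 \left(-89 - 93\right) = 78 \left(-182\right) = -14196$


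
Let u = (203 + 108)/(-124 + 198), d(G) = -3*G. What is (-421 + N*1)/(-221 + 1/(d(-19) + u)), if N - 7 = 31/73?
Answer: 136735039/73060955 ≈ 1.8715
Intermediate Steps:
N = 542/73 (N = 7 + 31/73 = 542/73 ≈ 7.4247)
u = 311/74 ≈ 4.2027
(-421 + N*1)/(-221 + 1/(d(-19) + u)) = (-421 + (542/73)*1)/(-221 + 1/(-3*(-19) + 311/74)) = (-421 + 542/73)/(-221 + 1/(57 + 311/74)) = -30191/(73*(-221 + 1/(4529/74))) = -30191/(73*(-221 + 74/4529)) = -30191/(73*(-1000835/4529)) = -30191/73*(-4529/1000835) = 136735039/73060955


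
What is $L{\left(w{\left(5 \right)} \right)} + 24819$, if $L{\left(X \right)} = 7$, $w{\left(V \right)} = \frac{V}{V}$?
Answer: $24826$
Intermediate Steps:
$w{\left(V \right)} = 1$
$L{\left(w{\left(5 \right)} \right)} + 24819 = 7 + 24819 = 24826$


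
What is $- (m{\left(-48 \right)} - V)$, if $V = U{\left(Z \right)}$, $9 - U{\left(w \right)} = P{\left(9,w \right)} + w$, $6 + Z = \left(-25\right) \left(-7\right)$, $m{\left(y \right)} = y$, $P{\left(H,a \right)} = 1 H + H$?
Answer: $-130$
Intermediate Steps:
$P{\left(H,a \right)} = 2 H$ ($P{\left(H,a \right)} = H + H = 2 H$)
$Z = 169$ ($Z = -6 - -175 = -6 + 175 = 169$)
$U{\left(w \right)} = -9 - w$ ($U{\left(w \right)} = 9 - \left(2 \cdot 9 + w\right) = 9 - \left(18 + w\right) = -9 - w$)
$V = -178$ ($V = -9 - 169 = -178$)
$- (m{\left(-48 \right)} - V) = - (-48 - -178) = - (-48 + 178) = \left(-1\right) 130 = -130$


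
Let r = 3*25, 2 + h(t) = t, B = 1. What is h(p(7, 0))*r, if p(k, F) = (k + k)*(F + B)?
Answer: 900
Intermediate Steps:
p(k, F) = 2*k*(1 + F) (p(k, F) = (k + k)*(F + 1) = (2*k)*(1 + F) = 2*k*(1 + F))
h(t) = -2 + t
r = 75
h(p(7, 0))*r = (-2 + 2*7*(1 + 0))*75 = (-2 + 2*7*1)*75 = (-2 + 14)*75 = 12*75 = 900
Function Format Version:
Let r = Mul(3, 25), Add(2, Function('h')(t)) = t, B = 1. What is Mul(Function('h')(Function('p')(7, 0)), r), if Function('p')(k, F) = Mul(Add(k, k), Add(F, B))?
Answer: 900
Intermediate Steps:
Function('p')(k, F) = Mul(2, k, Add(1, F)) (Function('p')(k, F) = Mul(Add(k, k), Add(F, 1)) = Mul(Mul(2, k), Add(1, F)) = Mul(2, k, Add(1, F)))
Function('h')(t) = Add(-2, t)
r = 75
Mul(Function('h')(Function('p')(7, 0)), r) = Mul(Add(-2, Mul(2, 7, Add(1, 0))), 75) = Mul(Add(-2, Mul(2, 7, 1)), 75) = Mul(Add(-2, 14), 75) = Mul(12, 75) = 900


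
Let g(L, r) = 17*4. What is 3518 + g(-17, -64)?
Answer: 3586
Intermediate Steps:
g(L, r) = 68
3518 + g(-17, -64) = 3518 + 68 = 3586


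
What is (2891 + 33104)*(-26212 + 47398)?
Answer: 762590070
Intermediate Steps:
(2891 + 33104)*(-26212 + 47398) = 35995*21186 = 762590070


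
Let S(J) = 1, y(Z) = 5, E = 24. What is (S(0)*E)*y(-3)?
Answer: 120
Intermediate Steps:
(S(0)*E)*y(-3) = (1*24)*5 = 24*5 = 120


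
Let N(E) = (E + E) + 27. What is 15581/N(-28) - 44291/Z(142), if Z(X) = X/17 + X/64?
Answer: -788341147/166779 ≈ -4726.9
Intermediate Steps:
Z(X) = 81*X/1088 (Z(X) = X*(1/17) + X*(1/64) = X/17 + X/64 = 81*X/1088)
N(E) = 27 + 2*E (N(E) = 2*E + 27 = 27 + 2*E)
15581/N(-28) - 44291/Z(142) = 15581/(27 + 2*(-28)) - 44291/((81/1088)*142) = 15581/(27 - 56) - 44291/5751/544 = 15581/(-29) - 44291*544/5751 = 15581*(-1/29) - 24094304/5751 = -15581/29 - 24094304/5751 = -788341147/166779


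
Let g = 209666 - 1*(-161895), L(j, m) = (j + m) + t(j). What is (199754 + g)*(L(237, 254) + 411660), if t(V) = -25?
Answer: 235453765690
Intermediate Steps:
L(j, m) = -25 + j + m (L(j, m) = (j + m) - 25 = -25 + j + m)
g = 371561 (g = 209666 + 161895 = 371561)
(199754 + g)*(L(237, 254) + 411660) = (199754 + 371561)*((-25 + 237 + 254) + 411660) = 571315*(466 + 411660) = 571315*412126 = 235453765690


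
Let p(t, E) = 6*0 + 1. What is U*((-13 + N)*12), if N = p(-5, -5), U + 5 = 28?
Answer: -3312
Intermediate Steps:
U = 23 (U = -5 + 28 = 23)
p(t, E) = 1 (p(t, E) = 0 + 1 = 1)
N = 1
U*((-13 + N)*12) = 23*((-13 + 1)*12) = 23*(-12*12) = 23*(-144) = -3312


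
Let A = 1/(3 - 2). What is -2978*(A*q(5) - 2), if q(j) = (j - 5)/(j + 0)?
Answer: 5956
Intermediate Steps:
q(j) = (-5 + j)/j
A = 1 (A = 1/1 = 1)
-2978*(A*q(5) - 2) = -2978*(1*((-5 + 5)/5) - 2) = -2978*(1*((⅕)*0) - 2) = -2978*(1*0 - 2) = -2978*(0 - 2) = -2978*(-2) = 5956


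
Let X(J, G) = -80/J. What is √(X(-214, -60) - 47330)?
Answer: I*√541876890/107 ≈ 217.55*I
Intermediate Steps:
√(X(-214, -60) - 47330) = √(-80/(-214) - 47330) = √(-80*(-1/214) - 47330) = √(40/107 - 47330) = √(-5064270/107) = I*√541876890/107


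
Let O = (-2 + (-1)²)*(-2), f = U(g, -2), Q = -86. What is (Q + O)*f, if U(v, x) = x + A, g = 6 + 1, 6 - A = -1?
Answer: -420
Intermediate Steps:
A = 7 (A = 6 - 1*(-1) = 6 + 1 = 7)
g = 7
U(v, x) = 7 + x (U(v, x) = x + 7 = 7 + x)
f = 5 (f = 7 - 2 = 5)
O = 2 (O = (-2 + 1)*(-2) = -1*(-2) = 2)
(Q + O)*f = (-86 + 2)*5 = -84*5 = -420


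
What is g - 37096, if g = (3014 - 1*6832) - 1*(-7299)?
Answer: -33615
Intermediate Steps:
g = 3481 (g = (3014 - 6832) + 7299 = -3818 + 7299 = 3481)
g - 37096 = 3481 - 37096 = -33615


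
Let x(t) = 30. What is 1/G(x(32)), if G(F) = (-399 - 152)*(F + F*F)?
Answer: -1/512430 ≈ -1.9515e-6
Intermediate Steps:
G(F) = -551*F - 551*F**2 (G(F) = -551*(F + F**2) = -551*F - 551*F**2)
1/G(x(32)) = 1/(-551*30*(1 + 30)) = 1/(-551*30*31) = 1/(-512430) = -1/512430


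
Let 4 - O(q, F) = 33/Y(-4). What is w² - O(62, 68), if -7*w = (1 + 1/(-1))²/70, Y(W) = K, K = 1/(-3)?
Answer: -103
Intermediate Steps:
K = -⅓ ≈ -0.33333
Y(W) = -⅓
O(q, F) = 103 (O(q, F) = 4 - 33/(-⅓) = 4 - 33*(-3) = 4 - 1*(-99) = 4 + 99 = 103)
w = 0 (w = -(1 + 1/(-1))²/(7*70) = -(1 - 1)²/(7*70) = -0²/(7*70) = -0/70 = -⅐*0 = 0)
w² - O(62, 68) = 0² - 1*103 = 0 - 103 = -103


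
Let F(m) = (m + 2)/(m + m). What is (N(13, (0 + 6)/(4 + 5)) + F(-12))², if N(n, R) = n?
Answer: 25921/144 ≈ 180.01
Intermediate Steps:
F(m) = (2 + m)/(2*m) (F(m) = (2 + m)/((2*m)) = (2 + m)*(1/(2*m)) = (2 + m)/(2*m))
(N(13, (0 + 6)/(4 + 5)) + F(-12))² = (13 + (½)*(2 - 12)/(-12))² = (13 + (½)*(-1/12)*(-10))² = (13 + 5/12)² = (161/12)² = 25921/144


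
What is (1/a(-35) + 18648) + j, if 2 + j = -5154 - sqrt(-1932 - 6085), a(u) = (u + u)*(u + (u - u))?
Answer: 33055401/2450 - I*sqrt(8017) ≈ 13492.0 - 89.538*I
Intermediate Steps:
a(u) = 2*u**2 (a(u) = (2*u)*(u + 0) = (2*u)*u = 2*u**2)
j = -5156 - I*sqrt(8017) (j = -2 + (-5154 - sqrt(-1932 - 6085)) = -2 + (-5154 - sqrt(-8017)) = -2 + (-5154 - I*sqrt(8017)) = -5156 - I*sqrt(8017) ≈ -5156.0 - 89.538*I)
(1/a(-35) + 18648) + j = (1/(2*(-35)**2) + 18648) + (-5156 - I*sqrt(8017)) = (1/(2*1225) + 18648) + (-5156 - I*sqrt(8017)) = (1/2450 + 18648) + (-5156 - I*sqrt(8017)) = 45687601/2450 + (-5156 - I*sqrt(8017)) = 33055401/2450 - I*sqrt(8017)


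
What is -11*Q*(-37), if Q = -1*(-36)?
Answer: 14652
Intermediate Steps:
Q = 36
-11*Q*(-37) = -11*36*(-37) = -396*(-37) = 14652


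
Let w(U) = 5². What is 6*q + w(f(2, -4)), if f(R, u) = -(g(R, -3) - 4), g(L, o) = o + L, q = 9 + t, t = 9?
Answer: 133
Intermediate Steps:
q = 18 (q = 9 + 9 = 18)
g(L, o) = L + o
f(R, u) = 7 - R (f(R, u) = -((R - 3) - 4) = -((-3 + R) - 4) = -(-7 + R) = 7 - R)
w(U) = 25
6*q + w(f(2, -4)) = 6*18 + 25 = 108 + 25 = 133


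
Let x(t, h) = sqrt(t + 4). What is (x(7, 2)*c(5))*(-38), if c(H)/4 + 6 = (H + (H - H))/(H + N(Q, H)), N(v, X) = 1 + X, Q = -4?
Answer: 9272*sqrt(11)/11 ≈ 2795.6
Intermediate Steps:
c(H) = -24 + 4*H/(1 + 2*H) (c(H) = -24 + 4*((H + (H - H))/(H + (1 + H))) = -24 + 4*((H + 0)/(1 + 2*H)) = -24 + 4*(H/(1 + 2*H)) = -24 + 4*H/(1 + 2*H))
x(t, h) = sqrt(4 + t)
(x(7, 2)*c(5))*(-38) = (sqrt(4 + 7)*(4*(-6 - 11*5)/(1 + 2*5)))*(-38) = (sqrt(11)*(4*(-6 - 55)/(1 + 10)))*(-38) = (sqrt(11)*(4*(-61)/11))*(-38) = (sqrt(11)*(4*(1/11)*(-61)))*(-38) = (sqrt(11)*(-244/11))*(-38) = -244*sqrt(11)/11*(-38) = 9272*sqrt(11)/11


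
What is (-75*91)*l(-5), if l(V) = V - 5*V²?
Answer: 887250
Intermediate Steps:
(-75*91)*l(-5) = (-75*91)*(-5*(1 - 5*(-5))) = -(-34125)*(1 + 25) = -(-34125)*26 = -6825*(-130) = 887250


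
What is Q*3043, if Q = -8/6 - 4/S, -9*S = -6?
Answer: -66946/3 ≈ -22315.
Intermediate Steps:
S = ⅔ (S = -⅑*(-6) = ⅔ ≈ 0.66667)
Q = -22/3 (Q = -8/6 - 4/⅔ = -8*⅙ - 4*3/2 = -4/3 - 6 = -22/3 ≈ -7.3333)
Q*3043 = -22/3*3043 = -66946/3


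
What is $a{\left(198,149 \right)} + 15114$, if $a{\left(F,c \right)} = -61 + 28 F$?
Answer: $20597$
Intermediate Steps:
$a{\left(198,149 \right)} + 15114 = \left(-61 + 28 \cdot 198\right) + 15114 = \left(-61 + 5544\right) + 15114 = 5483 + 15114 = 20597$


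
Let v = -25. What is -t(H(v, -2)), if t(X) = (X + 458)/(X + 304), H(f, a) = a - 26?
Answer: -215/138 ≈ -1.5580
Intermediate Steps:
H(f, a) = -26 + a
t(X) = (458 + X)/(304 + X)
-t(H(v, -2)) = -(458 + (-26 - 2))/(304 + (-26 - 2)) = -(458 - 28)/(304 - 28) = -430/276 = -1*215/138 = -215/138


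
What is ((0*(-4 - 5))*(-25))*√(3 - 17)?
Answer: 0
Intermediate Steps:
((0*(-4 - 5))*(-25))*√(3 - 17) = ((0*(-9))*(-25))*√(-14) = (0*(-25))*(I*√14) = 0*(I*√14) = 0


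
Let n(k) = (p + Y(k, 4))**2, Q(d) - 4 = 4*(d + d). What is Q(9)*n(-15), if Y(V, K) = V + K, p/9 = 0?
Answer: 9196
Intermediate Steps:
p = 0 (p = 9*0 = 0)
Y(V, K) = K + V
Q(d) = 4 + 8*d (Q(d) = 4 + 4*(d + d) = 4 + 4*(2*d) = 4 + 8*d)
n(k) = (4 + k)**2 (n(k) = (0 + (4 + k))**2 = (4 + k)**2)
Q(9)*n(-15) = (4 + 8*9)*(4 - 15)**2 = (4 + 72)*(-11)**2 = 76*121 = 9196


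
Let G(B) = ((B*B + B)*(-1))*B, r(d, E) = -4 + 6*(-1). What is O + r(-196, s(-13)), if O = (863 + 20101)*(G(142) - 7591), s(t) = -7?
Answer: -60607825462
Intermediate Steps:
r(d, E) = -10 (r(d, E) = -4 - 6 = -10)
G(B) = B*(-B - B**2) (G(B) = ((B**2 + B)*(-1))*B = ((B + B**2)*(-1))*B = (-B - B**2)*B = B*(-B - B**2))
O = -60607825452 (O = (863 + 20101)*(142**2*(-1 - 1*142) - 7591) = 20964*(20164*(-1 - 142) - 7591) = 20964*(20164*(-143) - 7591) = 20964*(-2883452 - 7591) = 20964*(-2891043) = -60607825452)
O + r(-196, s(-13)) = -60607825452 - 10 = -60607825462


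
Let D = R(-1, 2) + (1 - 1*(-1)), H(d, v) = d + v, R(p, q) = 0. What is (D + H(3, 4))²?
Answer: 81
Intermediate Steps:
D = 2 (D = 0 + (1 - 1*(-1)) = 0 + (1 + 1) = 0 + 2 = 2)
(D + H(3, 4))² = (2 + (3 + 4))² = (2 + 7)² = 9² = 81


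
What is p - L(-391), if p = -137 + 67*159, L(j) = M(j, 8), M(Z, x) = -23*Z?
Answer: 1523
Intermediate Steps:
L(j) = -23*j
p = 10516 (p = -137 + 10653 = 10516)
p - L(-391) = 10516 - (-23)*(-391) = 10516 - 1*8993 = 10516 - 8993 = 1523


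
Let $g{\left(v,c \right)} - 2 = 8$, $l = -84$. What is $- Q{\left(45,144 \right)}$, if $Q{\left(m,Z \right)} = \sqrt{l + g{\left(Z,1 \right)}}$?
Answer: $- i \sqrt{74} \approx - 8.6023 i$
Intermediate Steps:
$g{\left(v,c \right)} = 10$ ($g{\left(v,c \right)} = 2 + 8 = 10$)
$Q{\left(m,Z \right)} = i \sqrt{74}$ ($Q{\left(m,Z \right)} = \sqrt{-84 + 10} = \sqrt{-74} = i \sqrt{74}$)
$- Q{\left(45,144 \right)} = - i \sqrt{74}$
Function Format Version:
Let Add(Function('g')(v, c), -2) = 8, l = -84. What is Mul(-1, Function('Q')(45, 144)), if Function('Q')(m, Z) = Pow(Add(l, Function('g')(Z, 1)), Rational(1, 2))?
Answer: Mul(-1, I, Pow(74, Rational(1, 2))) ≈ Mul(-8.6023, I)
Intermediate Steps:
Function('g')(v, c) = 10 (Function('g')(v, c) = Add(2, 8) = 10)
Function('Q')(m, Z) = Mul(I, Pow(74, Rational(1, 2))) (Function('Q')(m, Z) = Pow(Add(-84, 10), Rational(1, 2)) = Pow(-74, Rational(1, 2)) = Mul(I, Pow(74, Rational(1, 2))))
Mul(-1, Function('Q')(45, 144)) = Mul(-1, Mul(I, Pow(74, Rational(1, 2)))) = Mul(-1, I, Pow(74, Rational(1, 2)))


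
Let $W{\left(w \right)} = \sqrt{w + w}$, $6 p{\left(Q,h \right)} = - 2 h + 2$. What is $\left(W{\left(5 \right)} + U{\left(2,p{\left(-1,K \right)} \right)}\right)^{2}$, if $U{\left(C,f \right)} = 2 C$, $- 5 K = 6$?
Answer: $\left(4 + \sqrt{10}\right)^{2} \approx 51.298$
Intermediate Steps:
$K = - \frac{6}{5}$ ($K = \left(- \frac{1}{5}\right) 6 = - \frac{6}{5} \approx -1.2$)
$p{\left(Q,h \right)} = \frac{1}{3} - \frac{h}{3}$ ($p{\left(Q,h \right)} = \frac{- 2 h + 2}{6} = \frac{2 - 2 h}{6} = \frac{1}{3} - \frac{h}{3}$)
$W{\left(w \right)} = \sqrt{2} \sqrt{w}$ ($W{\left(w \right)} = \sqrt{2 w} = \sqrt{2} \sqrt{w}$)
$\left(W{\left(5 \right)} + U{\left(2,p{\left(-1,K \right)} \right)}\right)^{2} = \left(\sqrt{2} \sqrt{5} + 2 \cdot 2\right)^{2} = \left(\sqrt{10} + 4\right)^{2} = \left(4 + \sqrt{10}\right)^{2}$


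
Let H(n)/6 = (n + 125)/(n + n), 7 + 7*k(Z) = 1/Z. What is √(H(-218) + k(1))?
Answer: √984270/1526 ≈ 0.65013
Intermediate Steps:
k(Z) = -1 + 1/(7*Z)
H(n) = 3*(125 + n)/n (H(n) = 6*((n + 125)/(n + n)) = 6*((125 + n)/((2*n))) = 6*((125 + n)*(1/(2*n))) = 6*((125 + n)/(2*n)) = 3*(125 + n)/n)
√(H(-218) + k(1)) = √((3 + 375/(-218)) + (⅐ - 1*1)/1) = √((3 + 375*(-1/218)) + 1*(⅐ - 1)) = √((3 - 375/218) + 1*(-6/7)) = √(279/218 - 6/7) = √(645/1526) = √984270/1526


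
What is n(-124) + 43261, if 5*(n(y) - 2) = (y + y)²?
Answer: 277819/5 ≈ 55564.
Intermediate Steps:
n(y) = 2 + 4*y²/5 (n(y) = 2 + (y + y)²/5 = 2 + (2*y)²/5 = 2 + (4*y²)/5 = 2 + 4*y²/5)
n(-124) + 43261 = (2 + (⅘)*(-124)²) + 43261 = (2 + (⅘)*15376) + 43261 = (2 + 61504/5) + 43261 = 61514/5 + 43261 = 277819/5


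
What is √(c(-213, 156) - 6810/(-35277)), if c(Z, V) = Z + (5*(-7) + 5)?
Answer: I*√33573908753/11759 ≈ 15.582*I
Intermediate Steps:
c(Z, V) = -30 + Z (c(Z, V) = Z + (-35 + 5) = Z - 30 = -30 + Z)
√(c(-213, 156) - 6810/(-35277)) = √((-30 - 213) - 6810/(-35277)) = √(-243 - 6810*(-1/35277)) = √(-243 + 2270/11759) = √(-2855167/11759) = I*√33573908753/11759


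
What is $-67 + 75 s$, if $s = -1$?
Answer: $-142$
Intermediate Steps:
$-67 + 75 s = -67 + 75 \left(-1\right) = -67 - 75 = -142$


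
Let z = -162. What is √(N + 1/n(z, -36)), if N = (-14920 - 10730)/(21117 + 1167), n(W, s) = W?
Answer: I*√35915618/5571 ≈ 1.0757*I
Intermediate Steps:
N = -1425/1238 (N = -25650/22284 = -25650*1/22284 = -1425/1238 ≈ -1.1511)
√(N + 1/n(z, -36)) = √(-1425/1238 + 1/(-162)) = √(-1425/1238 - 1/162) = √(-58022/50139) = I*√35915618/5571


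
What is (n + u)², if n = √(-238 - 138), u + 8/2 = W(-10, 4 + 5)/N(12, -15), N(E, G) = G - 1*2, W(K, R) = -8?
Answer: -105064/289 - 240*I*√94/17 ≈ -363.54 - 136.88*I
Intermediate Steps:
N(E, G) = -2 + G (N(E, G) = G - 2 = -2 + G)
u = -60/17 (u = -4 - 8/(-2 - 15) = -4 - 8/(-17) = -4 - 8*(-1/17) = -4 + 8/17 = -60/17 ≈ -3.5294)
n = 2*I*√94 (n = √(-376) = 2*I*√94 ≈ 19.391*I)
(n + u)² = (2*I*√94 - 60/17)² = (-60/17 + 2*I*√94)²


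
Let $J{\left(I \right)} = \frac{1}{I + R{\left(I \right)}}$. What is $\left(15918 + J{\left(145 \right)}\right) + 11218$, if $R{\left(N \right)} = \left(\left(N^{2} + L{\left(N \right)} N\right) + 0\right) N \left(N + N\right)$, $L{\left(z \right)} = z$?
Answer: $\frac{47981946974721}{1768202645} \approx 27136.0$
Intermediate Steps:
$R{\left(N \right)} = 4 N^{4}$ ($R{\left(N \right)} = \left(\left(N^{2} + N N\right) + 0\right) N \left(N + N\right) = \left(\left(N^{2} + N^{2}\right) + 0\right) N 2 N = \left(2 N^{2} + 0\right) N 2 N = 2 N^{2} N 2 N = 2 N^{3} \cdot 2 N = 4 N^{4}$)
$J{\left(I \right)} = \frac{1}{I + 4 I^{4}}$
$\left(15918 + J{\left(145 \right)}\right) + 11218 = \left(15918 + \frac{1}{145 + 4 \cdot 145^{4}}\right) + 11218 = \left(15918 + \frac{1}{145 + 4 \cdot 442050625}\right) + 11218 = \left(15918 + \frac{1}{145 + 1768202500}\right) + 11218 = \left(15918 + \frac{1}{1768202645}\right) + 11218 = \frac{28146249703111}{1768202645} + 11218 = \frac{47981946974721}{1768202645}$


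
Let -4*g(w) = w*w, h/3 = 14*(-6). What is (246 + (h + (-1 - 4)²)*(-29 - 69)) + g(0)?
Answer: 22492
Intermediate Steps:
h = -252 (h = 3*(14*(-6)) = 3*(-84) = -252)
g(w) = -w²/4 (g(w) = -w*w/4 = -w²/4)
(246 + (h + (-1 - 4)²)*(-29 - 69)) + g(0) = (246 + (-252 + (-1 - 4)²)*(-29 - 69)) - ¼*0² = (246 + (-252 + (-5)²)*(-98)) - ¼*0 = (246 + (-252 + 25)*(-98)) + 0 = (246 - 227*(-98)) + 0 = (246 + 22246) + 0 = 22492 + 0 = 22492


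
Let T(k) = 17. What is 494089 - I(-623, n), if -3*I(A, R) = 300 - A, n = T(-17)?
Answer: 1483190/3 ≈ 4.9440e+5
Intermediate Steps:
n = 17
I(A, R) = -100 + A/3 (I(A, R) = -(300 - A)/3 = -100 + A/3)
494089 - I(-623, n) = 494089 - (-100 + (⅓)*(-623)) = 494089 - (-100 - 623/3) = 494089 - 1*(-923/3) = 494089 + 923/3 = 1483190/3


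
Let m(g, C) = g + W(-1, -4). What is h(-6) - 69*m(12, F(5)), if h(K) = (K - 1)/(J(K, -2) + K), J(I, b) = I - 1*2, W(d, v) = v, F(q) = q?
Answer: -1103/2 ≈ -551.50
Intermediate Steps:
J(I, b) = -2 + I (J(I, b) = I - 2 = -2 + I)
m(g, C) = -4 + g (m(g, C) = g - 4 = -4 + g)
h(K) = (-1 + K)/(-2 + 2*K) (h(K) = (K - 1)/((-2 + K) + K) = (-1 + K)/(-2 + 2*K))
h(-6) - 69*m(12, F(5)) = 1/2 - 69*(-4 + 12) = 1/2 - 69*8 = 1/2 - 552 = -1103/2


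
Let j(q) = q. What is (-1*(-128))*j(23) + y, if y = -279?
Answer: 2665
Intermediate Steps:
(-1*(-128))*j(23) + y = -1*(-128)*23 - 279 = 128*23 - 279 = 2944 - 279 = 2665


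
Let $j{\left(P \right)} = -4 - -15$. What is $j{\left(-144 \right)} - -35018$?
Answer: $35029$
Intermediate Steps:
$j{\left(P \right)} = 11$ ($j{\left(P \right)} = -4 + 15 = 11$)
$j{\left(-144 \right)} - -35018 = 11 - -35018 = 11 + 35018 = 35029$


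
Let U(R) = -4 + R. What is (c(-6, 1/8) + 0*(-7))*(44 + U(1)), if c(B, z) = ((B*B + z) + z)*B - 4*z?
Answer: -8938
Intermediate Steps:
c(B, z) = -4*z + B*(B² + 2*z) (c(B, z) = ((B² + z) + z)*B - 4*z = ((z + B²) + z)*B - 4*z = (B² + 2*z)*B - 4*z = B*(B² + 2*z) - 4*z = -4*z + B*(B² + 2*z))
(c(-6, 1/8) + 0*(-7))*(44 + U(1)) = (((-6)³ - 4/8 + 2*(-6)/8) + 0*(-7))*(44 + (-4 + 1)) = ((-216 - 4*⅛ + 2*(-6)*(⅛)) + 0)*(44 - 3) = ((-216 - ½ - 3/2) + 0)*41 = (-218 + 0)*41 = -218*41 = -8938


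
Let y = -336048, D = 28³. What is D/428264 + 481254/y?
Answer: -4140142445/2998276264 ≈ -1.3808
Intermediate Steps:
D = 21952
D/428264 + 481254/y = 21952/428264 + 481254/(-336048) = 21952*(1/428264) + 481254*(-1/336048) = 2744/53533 - 80209/56008 = -4140142445/2998276264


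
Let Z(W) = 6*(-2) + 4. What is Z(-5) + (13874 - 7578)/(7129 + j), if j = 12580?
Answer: -151376/19709 ≈ -7.6805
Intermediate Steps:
Z(W) = -8 (Z(W) = -12 + 4 = -8)
Z(-5) + (13874 - 7578)/(7129 + j) = -8 + (13874 - 7578)/(7129 + 12580) = -8 + 6296/19709 = -151376/19709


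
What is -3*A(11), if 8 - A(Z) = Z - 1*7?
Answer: -12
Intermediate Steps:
A(Z) = 15 - Z (A(Z) = 8 - (Z - 1*7) = 8 - (Z - 7) = 8 - (-7 + Z) = 8 + (7 - Z) = 15 - Z)
-3*A(11) = -3*(15 - 1*11) = -3*(15 - 11) = -3*4 = -12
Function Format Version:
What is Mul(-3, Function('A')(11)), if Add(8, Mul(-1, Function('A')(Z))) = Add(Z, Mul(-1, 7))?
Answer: -12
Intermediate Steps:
Function('A')(Z) = Add(15, Mul(-1, Z)) (Function('A')(Z) = Add(8, Mul(-1, Add(Z, Mul(-1, 7)))) = Add(8, Mul(-1, Add(Z, -7))) = Add(8, Mul(-1, Add(-7, Z))) = Add(8, Add(7, Mul(-1, Z))) = Add(15, Mul(-1, Z)))
Mul(-3, Function('A')(11)) = Mul(-3, Add(15, Mul(-1, 11))) = Mul(-3, Add(15, -11)) = Mul(-3, 4) = -12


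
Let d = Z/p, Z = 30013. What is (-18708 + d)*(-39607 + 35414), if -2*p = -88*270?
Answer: 931772766211/11880 ≈ 7.8432e+7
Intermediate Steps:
p = 11880 (p = -(-44)*270 = -½*(-23760) = 11880)
d = 30013/11880 ≈ 2.5263
(-18708 + d)*(-39607 + 35414) = (-18708 + 30013/11880)*(-39607 + 35414) = -222221027/11880*(-4193) = 931772766211/11880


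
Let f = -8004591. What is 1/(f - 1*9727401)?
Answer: -1/17731992 ≈ -5.6395e-8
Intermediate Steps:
1/(f - 1*9727401) = 1/(-8004591 - 1*9727401) = 1/(-8004591 - 9727401) = 1/(-17731992) = -1/17731992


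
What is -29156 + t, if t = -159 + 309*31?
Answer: -19736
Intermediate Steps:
t = 9420 (t = -159 + 9579 = 9420)
-29156 + t = -29156 + 9420 = -19736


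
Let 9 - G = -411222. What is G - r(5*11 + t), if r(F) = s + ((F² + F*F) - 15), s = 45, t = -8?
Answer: 406783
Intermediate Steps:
G = 411231 (G = 9 - 1*(-411222) = 9 + 411222 = 411231)
r(F) = 30 + 2*F² (r(F) = 45 + ((F² + F*F) - 15) = 45 + ((F² + F²) - 15) = 45 + (2*F² - 15) = 45 + (-15 + 2*F²) = 30 + 2*F²)
G - r(5*11 + t) = 411231 - (30 + 2*(5*11 - 8)²) = 411231 - (30 + 2*(55 - 8)²) = 411231 - (30 + 2*47²) = 411231 - (30 + 2*2209) = 411231 - (30 + 4418) = 411231 - 1*4448 = 411231 - 4448 = 406783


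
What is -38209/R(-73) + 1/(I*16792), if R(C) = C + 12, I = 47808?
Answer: 30673877082685/48970308096 ≈ 626.38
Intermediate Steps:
R(C) = 12 + C
-38209/R(-73) + 1/(I*16792) = -38209/(12 - 73) + 1/(47808*16792) = -38209/(-61) + (1/47808)*(1/16792) = -38209*(-1/61) + 1/802791936 = 38209/61 + 1/802791936 = 30673877082685/48970308096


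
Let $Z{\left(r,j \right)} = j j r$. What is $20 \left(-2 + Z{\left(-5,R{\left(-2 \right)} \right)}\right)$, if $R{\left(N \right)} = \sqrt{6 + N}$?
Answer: $-440$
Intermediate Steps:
$Z{\left(r,j \right)} = r j^{2}$ ($Z{\left(r,j \right)} = j^{2} r = r j^{2}$)
$20 \left(-2 + Z{\left(-5,R{\left(-2 \right)} \right)}\right) = 20 \left(-2 - 5 \left(\sqrt{6 - 2}\right)^{2}\right) = 20 \left(-2 - 5 \left(\sqrt{4}\right)^{2}\right) = 20 \left(-2 - 5 \cdot 2^{2}\right) = 20 \left(-2 - 20\right) = 20 \left(-22\right) = -440$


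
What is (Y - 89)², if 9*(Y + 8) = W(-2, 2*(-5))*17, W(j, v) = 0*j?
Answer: 9409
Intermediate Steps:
W(j, v) = 0
Y = -8 (Y = -8 + (0*17)/9 = -8 + (⅑)*0 = -8 + 0 = -8)
(Y - 89)² = (-8 - 89)² = (-97)² = 9409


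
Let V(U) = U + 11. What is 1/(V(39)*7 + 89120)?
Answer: 1/89470 ≈ 1.1177e-5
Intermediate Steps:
V(U) = 11 + U
1/(V(39)*7 + 89120) = 1/((11 + 39)*7 + 89120) = 1/(50*7 + 89120) = 1/(350 + 89120) = 1/89470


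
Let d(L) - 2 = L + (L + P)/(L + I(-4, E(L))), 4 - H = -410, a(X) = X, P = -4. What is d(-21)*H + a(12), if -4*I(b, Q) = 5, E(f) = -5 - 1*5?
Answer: -657606/89 ≈ -7388.8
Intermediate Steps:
E(f) = -10 (E(f) = -5 - 5 = -10)
I(b, Q) = -5/4 (I(b, Q) = -¼*5 = -5/4)
H = 414 (H = 4 - 1*(-410) = 4 + 410 = 414)
d(L) = 2 + L + (-4 + L)/(-5/4 + L) (d(L) = 2 + (L + (L - 4)/(L - 5/4)) = 2 + (L + (-4 + L)/(-5/4 + L)) = 2 + L + (-4 + L)/(-5/4 + L))
d(-21)*H + a(12) = ((-26 + 4*(-21)² + 7*(-21))/(-5 + 4*(-21)))*414 + 12 = ((-26 + 4*441 - 147)/(-5 - 84))*414 + 12 = ((-26 + 1764 - 147)/(-89))*414 + 12 = -1/89*1591*414 + 12 = -1591/89*414 + 12 = -658674/89 + 12 = -657606/89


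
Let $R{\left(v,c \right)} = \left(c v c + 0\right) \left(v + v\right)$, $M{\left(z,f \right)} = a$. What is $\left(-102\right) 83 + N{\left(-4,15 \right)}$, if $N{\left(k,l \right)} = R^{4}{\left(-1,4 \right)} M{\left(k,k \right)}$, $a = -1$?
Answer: $-1057042$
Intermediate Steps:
$M{\left(z,f \right)} = -1$
$R{\left(v,c \right)} = 2 c^{2} v^{2}$ ($R{\left(v,c \right)} = \left(v c^{2} + 0\right) 2 v = v c^{2} \cdot 2 v = 2 c^{2} v^{2}$)
$N{\left(k,l \right)} = -1048576$ ($N{\left(k,l \right)} = \left(2 \cdot 4^{2} \left(-1\right)^{2}\right)^{4} \left(-1\right) = \left(2 \cdot 16 \cdot 1\right)^{4} \left(-1\right) = 32^{4} \left(-1\right) = 1048576 \left(-1\right) = -1048576$)
$\left(-102\right) 83 + N{\left(-4,15 \right)} = \left(-102\right) 83 - 1048576 = -8466 - 1048576 = -1057042$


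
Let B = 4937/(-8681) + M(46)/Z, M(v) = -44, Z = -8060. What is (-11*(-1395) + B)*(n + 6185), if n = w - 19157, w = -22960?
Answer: -741880227792804/1345555 ≈ -5.5136e+8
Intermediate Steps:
n = -42117 (n = -22960 - 19157 = -42117)
B = -9852564/17492215 (B = 4937/(-8681) - 44/(-8060) = 4937*(-1/8681) - 44*(-1/8060) = -4937/8681 + 11/2015 = -9852564/17492215 ≈ -0.56325)
(-11*(-1395) + B)*(n + 6185) = (-11*(-1395) - 9852564/17492215)*(-42117 + 6185) = (15345 - 9852564/17492215)*(-35932) = (268408186611/17492215)*(-35932) = -741880227792804/1345555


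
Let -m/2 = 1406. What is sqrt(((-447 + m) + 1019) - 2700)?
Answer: 2*I*sqrt(1235) ≈ 70.285*I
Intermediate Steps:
m = -2812 (m = -2*1406 = -2812)
sqrt(((-447 + m) + 1019) - 2700) = sqrt(((-447 - 2812) + 1019) - 2700) = sqrt((-3259 + 1019) - 2700) = sqrt(-2240 - 2700) = sqrt(-4940) = 2*I*sqrt(1235)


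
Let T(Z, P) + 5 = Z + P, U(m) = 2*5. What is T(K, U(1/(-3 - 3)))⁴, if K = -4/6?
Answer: 28561/81 ≈ 352.60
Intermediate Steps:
K = -⅔ (K = -4*⅙ = -⅔ ≈ -0.66667)
U(m) = 10
T(Z, P) = -5 + P + Z (T(Z, P) = -5 + (Z + P) = -5 + (P + Z) = -5 + P + Z)
T(K, U(1/(-3 - 3)))⁴ = (-5 + 10 - ⅔)⁴ = (13/3)⁴ = 28561/81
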